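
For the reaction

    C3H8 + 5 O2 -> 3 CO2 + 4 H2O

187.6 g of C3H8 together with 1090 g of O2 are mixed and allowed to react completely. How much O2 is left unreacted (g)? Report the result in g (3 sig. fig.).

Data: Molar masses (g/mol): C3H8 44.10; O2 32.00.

409 g

n(C3H8) = 187.6 / 44.10 = 4.254 mol
n(O2) = 1090 / 32.00 = 34.06 mol
n/ν for C3H8 = 4.254/1 = 4.254
n/ν for O2 = 34.06/5 = 6.812
Smallest n/ν is C3H8 → limiting reagent.
O2 consumed = (5/1) × 4.254 = 21.27 mol
O2 remaining = 34.06 − 21.27 = 12.79 mol
mass = 12.79 × 32.00 = 409.3 g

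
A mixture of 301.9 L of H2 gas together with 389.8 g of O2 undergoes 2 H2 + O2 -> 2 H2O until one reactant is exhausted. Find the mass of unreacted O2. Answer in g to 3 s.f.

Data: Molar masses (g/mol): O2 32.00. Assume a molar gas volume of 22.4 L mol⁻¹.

174 g

n(H2) = 301.9 / 22.4 = 13.48 mol
n(O2) = 389.8 / 32.00 = 12.18 mol
n/ν for H2 = 13.48/2 = 6.740
n/ν for O2 = 12.18/1 = 12.18
Smallest n/ν is H2 → limiting reagent.
O2 consumed = (1/2) × 13.48 = 6.740 mol
O2 remaining = 12.18 − 6.740 = 5.440 mol
mass = 5.440 × 32.00 = 174.1 g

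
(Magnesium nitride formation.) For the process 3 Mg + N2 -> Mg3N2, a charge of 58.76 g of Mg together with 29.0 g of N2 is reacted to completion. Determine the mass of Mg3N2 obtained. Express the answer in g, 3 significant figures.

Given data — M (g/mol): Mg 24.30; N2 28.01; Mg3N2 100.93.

81.4 g

n(Mg) = 58.76 / 24.30 = 2.418 mol
n(N2) = 29.00 / 28.01 = 1.035 mol
n/ν → Mg: 0.8060, N2: 1.035; Mg is limiting.
n(Mg3N2) = (1/3) × 2.418 = 0.8060 mol
mass = 0.8060 × 100.93 = 81.35 g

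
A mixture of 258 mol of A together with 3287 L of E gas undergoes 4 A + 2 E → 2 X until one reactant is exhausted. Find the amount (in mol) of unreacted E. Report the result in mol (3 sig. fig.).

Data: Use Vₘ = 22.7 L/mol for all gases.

n(A) = 258.0 mol
n(E) = 3287 / 22.7 = 144.8 mol
n/ν → A: 64.50, E: 72.40; A is limiting.
E consumed = (2/4) × 258.0 = 129.0 mol
E remaining = 144.8 − 129.0 = 15.80 mol

15.8 mol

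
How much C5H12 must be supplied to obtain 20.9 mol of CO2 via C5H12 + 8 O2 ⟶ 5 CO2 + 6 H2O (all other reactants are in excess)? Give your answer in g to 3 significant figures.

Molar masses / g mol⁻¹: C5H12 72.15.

302 g

n(CO2) = 20.90 mol
n(C5H12) = (1/5) × 20.90 = 4.180 mol
mass = 4.180 × 72.15 = 301.6 g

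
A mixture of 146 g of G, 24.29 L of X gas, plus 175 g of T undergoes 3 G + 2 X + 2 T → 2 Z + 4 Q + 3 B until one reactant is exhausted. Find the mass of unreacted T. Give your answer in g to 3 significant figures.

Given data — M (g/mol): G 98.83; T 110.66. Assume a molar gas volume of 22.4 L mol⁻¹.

n(G) = 146.0 / 98.83 = 1.477 mol
n(X) = 24.29 / 22.4 = 1.084 mol
n(T) = 175.0 / 110.66 = 1.581 mol
n/ν → G: 0.4923, X: 0.5420, T: 0.7905; G is limiting.
T consumed = (2/3) × 1.477 = 0.9847 mol
T remaining = 1.581 − 0.9847 = 0.5963 mol
mass = 0.5963 × 110.66 = 65.99 g

66.0 g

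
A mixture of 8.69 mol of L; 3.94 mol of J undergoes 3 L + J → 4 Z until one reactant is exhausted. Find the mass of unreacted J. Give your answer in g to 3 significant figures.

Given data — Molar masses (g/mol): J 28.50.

n(L) = 8.690 mol
n(J) = 3.940 mol
n/ν for L = 8.690/3 = 2.897
n/ν for J = 3.940/1 = 3.940
Smallest n/ν is L → limiting reagent.
J consumed = (1/3) × 8.690 = 2.897 mol
J remaining = 3.940 − 2.897 = 1.043 mol
mass = 1.043 × 28.50 = 29.73 g

29.7 g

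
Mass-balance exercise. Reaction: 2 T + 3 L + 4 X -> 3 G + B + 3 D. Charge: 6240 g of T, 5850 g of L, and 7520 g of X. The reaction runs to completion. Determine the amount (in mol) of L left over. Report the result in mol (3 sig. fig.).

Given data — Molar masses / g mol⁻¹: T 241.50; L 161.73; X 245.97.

n(T) = 6240 / 241.50 = 25.84 mol
n(L) = 5850 / 161.73 = 36.17 mol
n(X) = 7520 / 245.97 = 30.57 mol
n/ν for T = 25.84/2 = 12.92
n/ν for L = 36.17/3 = 12.06
n/ν for X = 30.57/4 = 7.643
Smallest n/ν is X → limiting reagent.
L consumed = (3/4) × 30.57 = 22.93 mol
L remaining = 36.17 − 22.93 = 13.24 mol

13.2 mol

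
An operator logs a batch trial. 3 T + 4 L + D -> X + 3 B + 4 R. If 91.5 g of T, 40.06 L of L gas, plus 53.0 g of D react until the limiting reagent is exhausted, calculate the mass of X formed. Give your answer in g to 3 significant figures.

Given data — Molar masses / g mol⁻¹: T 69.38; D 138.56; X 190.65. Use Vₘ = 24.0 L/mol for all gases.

72.9 g

n(T) = 91.50 / 69.38 = 1.319 mol
n(L) = 40.06 / 24.0 = 1.669 mol
n(D) = 53.00 / 138.56 = 0.3825 mol
n/ν → T: 0.4397, L: 0.4173, D: 0.3825; D is limiting.
n(X) = (1/1) × 0.3825 = 0.3825 mol
mass = 0.3825 × 190.65 = 72.92 g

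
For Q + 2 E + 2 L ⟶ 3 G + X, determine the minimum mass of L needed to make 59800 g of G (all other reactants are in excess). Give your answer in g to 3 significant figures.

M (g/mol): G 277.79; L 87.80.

12600 g

n(G) = 59800 / 277.79 = 215.3 mol
n(L) = (2/3) × 215.3 = 143.5 mol
mass = 143.5 × 87.80 = 12600 g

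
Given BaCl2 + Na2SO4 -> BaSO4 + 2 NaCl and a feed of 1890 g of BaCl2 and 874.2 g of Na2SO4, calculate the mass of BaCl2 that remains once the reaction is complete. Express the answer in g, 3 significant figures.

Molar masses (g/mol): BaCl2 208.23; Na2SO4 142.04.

608 g

n(BaCl2) = 1890 / 208.23 = 9.077 mol
n(Na2SO4) = 874.2 / 142.04 = 6.155 mol
n/ν → BaCl2: 9.077, Na2SO4: 6.155; Na2SO4 is limiting.
BaCl2 consumed = (1/1) × 6.155 = 6.155 mol
BaCl2 remaining = 9.077 − 6.155 = 2.922 mol
mass = 2.922 × 208.23 = 608.4 g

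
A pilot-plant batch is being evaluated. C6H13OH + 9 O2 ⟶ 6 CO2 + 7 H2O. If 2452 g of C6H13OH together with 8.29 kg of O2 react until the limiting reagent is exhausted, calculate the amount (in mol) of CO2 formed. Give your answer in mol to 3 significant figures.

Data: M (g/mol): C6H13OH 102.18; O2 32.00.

n(C6H13OH) = 2452 / 102.18 = 24.00 mol
n(O2) = 8.290×1000 / 32.00 = 259.1 mol
n/ν for C6H13OH = 24.00/1 = 24.00
n/ν for O2 = 259.1/9 = 28.79
Smallest n/ν is C6H13OH → limiting reagent.
n(CO2) = (6/1) × 24.00 = 144.0 mol

144 mol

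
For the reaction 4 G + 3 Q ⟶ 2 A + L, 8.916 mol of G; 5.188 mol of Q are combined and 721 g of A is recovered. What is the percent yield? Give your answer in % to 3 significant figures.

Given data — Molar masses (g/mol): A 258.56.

80.6 %

n(G) = 8.916 mol
n(Q) = 5.188 mol
n/ν for G = 8.916/4 = 2.229
n/ν for Q = 5.188/3 = 1.729
Smallest n/ν is Q → limiting reagent.
theoretical n(A) = (2/3) × 5.188 = 3.459 mol → 894.4 g
% yield = 721 / 894.4 × 100 = 80.61 %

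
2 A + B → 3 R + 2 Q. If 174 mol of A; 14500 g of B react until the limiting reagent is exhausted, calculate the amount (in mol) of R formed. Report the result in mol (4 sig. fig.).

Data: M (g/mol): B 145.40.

n(A) = 174.0 mol
n(B) = 14500 / 145.40 = 99.72 mol
n/ν for A = 174.0/2 = 87.00
n/ν for B = 99.72/1 = 99.72
Smallest n/ν is A → limiting reagent.
n(R) = (3/2) × 174.0 = 261.0 mol

261.0 mol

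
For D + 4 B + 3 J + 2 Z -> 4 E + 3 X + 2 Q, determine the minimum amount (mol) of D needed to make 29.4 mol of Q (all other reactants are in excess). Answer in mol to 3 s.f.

14.7 mol

n(Q) = 29.40 mol
n(D) = (1/2) × 29.40 = 14.70 mol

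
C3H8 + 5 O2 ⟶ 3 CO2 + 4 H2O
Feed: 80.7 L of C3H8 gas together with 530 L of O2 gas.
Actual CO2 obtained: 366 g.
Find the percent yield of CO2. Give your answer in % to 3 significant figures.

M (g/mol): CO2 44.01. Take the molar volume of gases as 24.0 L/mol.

82.4 %

n(C3H8) = 80.70 / 24.0 = 3.363 mol
n(O2) = 530.0 / 24.0 = 22.08 mol
n/ν → C3H8: 3.363, O2: 4.416; C3H8 is limiting.
theoretical n(CO2) = (3/1) × 3.363 = 10.09 mol → 444.1 g
% yield = 366 / 444.1 × 100 = 82.41 %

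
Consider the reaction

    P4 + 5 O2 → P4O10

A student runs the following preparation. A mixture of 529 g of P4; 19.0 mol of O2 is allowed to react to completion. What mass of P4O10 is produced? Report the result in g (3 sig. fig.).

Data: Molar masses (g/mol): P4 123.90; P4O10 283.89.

1080 g

n(P4) = 529.0 / 123.90 = 4.270 mol
n(O2) = 19.00 mol
n/ν for P4 = 4.270/1 = 4.270
n/ν for O2 = 19.00/5 = 3.800
Smallest n/ν is O2 → limiting reagent.
n(P4O10) = (1/5) × 19.00 = 3.800 mol
mass = 3.800 × 283.89 = 1079 g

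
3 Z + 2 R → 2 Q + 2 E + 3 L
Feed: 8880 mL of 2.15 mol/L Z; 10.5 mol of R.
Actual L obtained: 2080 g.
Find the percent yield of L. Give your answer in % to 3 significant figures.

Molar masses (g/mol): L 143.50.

92.0 %

n(Z) = 2.15 × 8880/1000 = 19.09 mol
n(R) = 10.50 mol
n/ν for Z = 19.09/3 = 6.363
n/ν for R = 10.50/2 = 5.250
Smallest n/ν is R → limiting reagent.
theoretical n(L) = (3/2) × 10.50 = 15.75 mol → 2260 g
% yield = 2080 / 2260 × 100 = 92.04 %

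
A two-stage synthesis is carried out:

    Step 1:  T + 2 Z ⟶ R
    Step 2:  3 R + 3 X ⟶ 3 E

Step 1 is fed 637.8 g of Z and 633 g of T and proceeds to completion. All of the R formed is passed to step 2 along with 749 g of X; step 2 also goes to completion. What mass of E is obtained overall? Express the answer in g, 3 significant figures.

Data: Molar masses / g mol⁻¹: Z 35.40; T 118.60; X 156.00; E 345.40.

1660 g

Step 1:
n(Z) = 637.8 / 35.40 = 18.02 mol
n(T) = 633.0 / 118.60 = 5.337 mol
n/ν for Z = 18.02/2 = 9.010
n/ν for T = 5.337/1 = 5.337
Smallest n/ν is T → limiting reagent.
n(R) produced = (1/1) × 5.337 = 5.337 mol
Step 2:
n(R) available = 5.337 mol
n(X) = 749.0 / 156.00 = 4.801 mol
n/ν for R = 5.337/3 = 1.779
n/ν for X = 4.801/3 = 1.600
Smallest n/ν is X → limiting reagent.
n(E) = (3/3) × 4.801 = 4.801 mol
mass = 4.801 × 345.40 = 1658 g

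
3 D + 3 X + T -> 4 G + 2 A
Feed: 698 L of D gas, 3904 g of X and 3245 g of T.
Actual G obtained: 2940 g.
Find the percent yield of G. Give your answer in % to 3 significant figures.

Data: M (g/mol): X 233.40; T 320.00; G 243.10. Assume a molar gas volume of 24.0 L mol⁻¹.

n(D) = 698.0 / 24.0 = 29.08 mol
n(X) = 3904 / 233.40 = 16.73 mol
n(T) = 3245 / 320.00 = 10.14 mol
n/ν for D = 29.08/3 = 9.693
n/ν for X = 16.73/3 = 5.577
n/ν for T = 10.14/1 = 10.14
Smallest n/ν is X → limiting reagent.
theoretical n(G) = (4/3) × 16.73 = 22.31 mol → 5424 g
% yield = 2940 / 5424 × 100 = 54.20 %

54.2 %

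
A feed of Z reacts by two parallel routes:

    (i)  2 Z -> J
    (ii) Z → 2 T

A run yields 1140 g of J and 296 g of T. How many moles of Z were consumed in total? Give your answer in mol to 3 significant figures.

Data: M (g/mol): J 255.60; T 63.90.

11.2 mol

n(J) = 1140 / 255.60 = 4.460 mol
n(T) = 296 / 63.90 = 4.632 mol
n(Z) via (i) = (2/1)×4.460 = 8.920 mol
n(Z) via (ii) = (1/2)×4.632 = 2.316 mol
total n(Z) = 8.920 + 2.316 = 11.24 mol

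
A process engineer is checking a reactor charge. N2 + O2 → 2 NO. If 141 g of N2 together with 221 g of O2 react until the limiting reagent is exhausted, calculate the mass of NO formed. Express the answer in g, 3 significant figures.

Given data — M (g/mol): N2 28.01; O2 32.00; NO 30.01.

n(N2) = 141.0 / 28.01 = 5.034 mol
n(O2) = 221.0 / 32.00 = 6.906 mol
n/ν → N2: 5.034, O2: 6.906; N2 is limiting.
n(NO) = (2/1) × 5.034 = 10.07 mol
mass = 10.07 × 30.01 = 302.2 g

302 g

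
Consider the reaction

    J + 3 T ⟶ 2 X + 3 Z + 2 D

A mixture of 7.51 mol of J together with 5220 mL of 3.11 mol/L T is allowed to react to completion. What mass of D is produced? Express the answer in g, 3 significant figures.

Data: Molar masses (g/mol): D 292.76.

n(J) = 7.510 mol
n(T) = 3.11 × 5220/1000 = 16.23 mol
n/ν → J: 7.510, T: 5.410; T is limiting.
n(D) = (2/3) × 16.23 = 10.82 mol
mass = 10.82 × 292.76 = 3168 g

3170 g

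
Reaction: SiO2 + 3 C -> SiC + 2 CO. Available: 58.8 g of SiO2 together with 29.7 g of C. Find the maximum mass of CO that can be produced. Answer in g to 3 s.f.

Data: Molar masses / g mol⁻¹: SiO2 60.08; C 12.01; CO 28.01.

46.2 g

n(SiO2) = 58.80 / 60.08 = 0.9787 mol
n(C) = 29.70 / 12.01 = 2.473 mol
n/ν for SiO2 = 0.9787/1 = 0.9787
n/ν for C = 2.473/3 = 0.8243
Smallest n/ν is C → limiting reagent.
n(CO) = (2/3) × 2.473 = 1.649 mol
mass = 1.649 × 28.01 = 46.19 g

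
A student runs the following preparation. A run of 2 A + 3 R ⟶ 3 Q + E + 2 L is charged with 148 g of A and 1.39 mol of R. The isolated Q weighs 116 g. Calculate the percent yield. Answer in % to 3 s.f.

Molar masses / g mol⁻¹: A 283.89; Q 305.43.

48.6 %

n(A) = 148.0 / 283.89 = 0.5213 mol
n(R) = 1.390 mol
n/ν for A = 0.5213/2 = 0.2607
n/ν for R = 1.390/3 = 0.4633
Smallest n/ν is A → limiting reagent.
theoretical n(Q) = (3/2) × 0.5213 = 0.7820 mol → 238.8 g
% yield = 116 / 238.8 × 100 = 48.58 %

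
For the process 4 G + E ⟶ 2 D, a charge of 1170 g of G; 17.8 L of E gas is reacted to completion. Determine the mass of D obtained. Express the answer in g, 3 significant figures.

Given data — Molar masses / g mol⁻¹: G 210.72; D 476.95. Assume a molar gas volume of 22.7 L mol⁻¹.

n(G) = 1170 / 210.72 = 5.552 mol
n(E) = 17.80 / 22.7 = 0.7841 mol
n/ν for G = 5.552/4 = 1.388
n/ν for E = 0.7841/1 = 0.7841
Smallest n/ν is E → limiting reagent.
n(D) = (2/1) × 0.7841 = 1.568 mol
mass = 1.568 × 476.95 = 747.9 g

748 g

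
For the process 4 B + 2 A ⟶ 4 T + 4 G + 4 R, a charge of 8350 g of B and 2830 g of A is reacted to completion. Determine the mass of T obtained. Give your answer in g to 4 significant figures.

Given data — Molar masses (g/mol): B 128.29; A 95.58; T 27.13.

n(B) = 8350 / 128.29 = 65.09 mol
n(A) = 2830 / 95.58 = 29.61 mol
n/ν → B: 16.27, A: 14.81; A is limiting.
n(T) = (4/2) × 29.61 = 59.22 mol
mass = 59.22 × 27.13 = 1607 g

1607 g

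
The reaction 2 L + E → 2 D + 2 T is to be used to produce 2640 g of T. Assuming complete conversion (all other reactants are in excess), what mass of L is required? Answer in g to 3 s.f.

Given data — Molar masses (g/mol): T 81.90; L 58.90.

n(T) = 2640 / 81.90 = 32.23 mol
n(L) = (2/2) × 32.23 = 32.23 mol
mass = 32.23 × 58.90 = 1898 g

1900 g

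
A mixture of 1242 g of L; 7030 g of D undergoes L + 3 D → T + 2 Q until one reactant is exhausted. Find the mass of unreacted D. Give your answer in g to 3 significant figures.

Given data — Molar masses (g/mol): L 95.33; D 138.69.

1610 g

n(L) = 1242 / 95.33 = 13.03 mol
n(D) = 7030 / 138.69 = 50.69 mol
n/ν for L = 13.03/1 = 13.03
n/ν for D = 50.69/3 = 16.90
Smallest n/ν is L → limiting reagent.
D consumed = (3/1) × 13.03 = 39.09 mol
D remaining = 50.69 − 39.09 = 11.60 mol
mass = 11.60 × 138.69 = 1609 g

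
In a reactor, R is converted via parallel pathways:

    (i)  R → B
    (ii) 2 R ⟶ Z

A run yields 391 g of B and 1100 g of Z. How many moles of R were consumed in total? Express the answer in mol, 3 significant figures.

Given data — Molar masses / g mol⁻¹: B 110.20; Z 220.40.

n(B) = 391 / 110.20 = 3.548 mol
n(Z) = 1100 / 220.40 = 4.991 mol
n(R) via (i) = (1/1)×3.548 = 3.548 mol
n(R) via (ii) = (2/1)×4.991 = 9.982 mol
total n(R) = 3.548 + 9.982 = 13.53 mol

13.5 mol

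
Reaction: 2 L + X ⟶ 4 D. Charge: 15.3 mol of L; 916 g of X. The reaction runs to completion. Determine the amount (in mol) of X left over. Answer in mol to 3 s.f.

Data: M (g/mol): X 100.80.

n(L) = 15.30 mol
n(X) = 916.0 / 100.80 = 9.087 mol
n/ν for L = 15.30/2 = 7.650
n/ν for X = 9.087/1 = 9.087
Smallest n/ν is L → limiting reagent.
X consumed = (1/2) × 15.30 = 7.650 mol
X remaining = 9.087 − 7.650 = 1.437 mol

1.44 mol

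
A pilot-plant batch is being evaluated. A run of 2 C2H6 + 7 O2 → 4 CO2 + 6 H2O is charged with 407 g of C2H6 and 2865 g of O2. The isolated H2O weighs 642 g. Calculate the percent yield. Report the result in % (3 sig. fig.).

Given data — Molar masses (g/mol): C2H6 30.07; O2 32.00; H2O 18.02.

87.7 %

n(C2H6) = 407.0 / 30.07 = 13.54 mol
n(O2) = 2865 / 32.00 = 89.53 mol
n/ν → C2H6: 6.770, O2: 12.79; C2H6 is limiting.
theoretical n(H2O) = (6/2) × 13.54 = 40.62 mol → 732.0 g
% yield = 642 / 732.0 × 100 = 87.70 %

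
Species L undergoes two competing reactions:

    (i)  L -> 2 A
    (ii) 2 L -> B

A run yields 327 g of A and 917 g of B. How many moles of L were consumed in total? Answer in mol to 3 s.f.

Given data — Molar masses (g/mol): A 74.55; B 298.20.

n(A) = 327 / 74.55 = 4.386 mol
n(B) = 917 / 298.20 = 3.075 mol
n(L) via (i) = (1/2)×4.386 = 2.193 mol
n(L) via (ii) = (2/1)×3.075 = 6.150 mol
total n(L) = 2.193 + 6.150 = 8.343 mol

8.34 mol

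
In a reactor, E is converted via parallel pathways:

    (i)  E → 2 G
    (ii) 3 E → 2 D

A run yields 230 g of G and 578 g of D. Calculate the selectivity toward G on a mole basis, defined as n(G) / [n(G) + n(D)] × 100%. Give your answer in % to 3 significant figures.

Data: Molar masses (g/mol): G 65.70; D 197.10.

54.4 %

n(G) = 230 / 65.70 = 3.501 mol
n(D) = 578 / 197.10 = 2.933 mol
selectivity = 3.501/(3.501+2.933) × 100 = 54.41 %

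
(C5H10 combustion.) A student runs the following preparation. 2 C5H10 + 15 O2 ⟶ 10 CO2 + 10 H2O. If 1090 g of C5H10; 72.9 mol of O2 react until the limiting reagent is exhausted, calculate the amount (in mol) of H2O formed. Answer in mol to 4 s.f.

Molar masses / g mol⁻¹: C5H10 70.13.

n(C5H10) = 1090 / 70.13 = 15.54 mol
n(O2) = 72.90 mol
n/ν for C5H10 = 15.54/2 = 7.770
n/ν for O2 = 72.90/15 = 4.860
Smallest n/ν is O2 → limiting reagent.
n(H2O) = (10/15) × 72.90 = 48.60 mol

48.60 mol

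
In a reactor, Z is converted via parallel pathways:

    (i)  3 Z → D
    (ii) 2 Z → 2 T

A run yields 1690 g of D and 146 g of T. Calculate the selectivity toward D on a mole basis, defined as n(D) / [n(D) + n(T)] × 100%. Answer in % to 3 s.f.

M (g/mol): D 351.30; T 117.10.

n(D) = 1690 / 351.30 = 4.811 mol
n(T) = 146 / 117.10 = 1.247 mol
selectivity = 4.811/(4.811+1.247) × 100 = 79.42 %

79.4 %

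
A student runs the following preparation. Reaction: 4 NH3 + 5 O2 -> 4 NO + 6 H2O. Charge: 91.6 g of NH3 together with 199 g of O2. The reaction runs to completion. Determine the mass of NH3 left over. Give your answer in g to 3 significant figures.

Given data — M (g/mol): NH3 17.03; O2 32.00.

6.88 g

n(NH3) = 91.60 / 17.03 = 5.379 mol
n(O2) = 199.0 / 32.00 = 6.219 mol
n/ν → NH3: 1.345, O2: 1.244; O2 is limiting.
NH3 consumed = (4/5) × 6.219 = 4.975 mol
NH3 remaining = 5.379 − 4.975 = 0.4040 mol
mass = 0.4040 × 17.03 = 6.880 g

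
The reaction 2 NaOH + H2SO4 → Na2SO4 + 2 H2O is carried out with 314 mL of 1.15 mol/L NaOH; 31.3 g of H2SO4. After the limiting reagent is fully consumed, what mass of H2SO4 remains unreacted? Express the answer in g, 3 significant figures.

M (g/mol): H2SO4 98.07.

13.6 g

n(NaOH) = 1.15 × 314.0/1000 = 0.3611 mol
n(H2SO4) = 31.30 / 98.07 = 0.3192 mol
n/ν for NaOH = 0.3611/2 = 0.1806
n/ν for H2SO4 = 0.3192/1 = 0.3192
Smallest n/ν is NaOH → limiting reagent.
H2SO4 consumed = (1/2) × 0.3611 = 0.1806 mol
H2SO4 remaining = 0.3192 − 0.1806 = 0.1386 mol
mass = 0.1386 × 98.07 = 13.59 g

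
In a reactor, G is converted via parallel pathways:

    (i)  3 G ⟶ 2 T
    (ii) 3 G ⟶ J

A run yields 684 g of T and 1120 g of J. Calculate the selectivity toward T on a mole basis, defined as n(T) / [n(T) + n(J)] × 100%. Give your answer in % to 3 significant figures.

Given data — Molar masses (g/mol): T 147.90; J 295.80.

55.0 %

n(T) = 684 / 147.90 = 4.625 mol
n(J) = 1120 / 295.80 = 3.786 mol
selectivity = 4.625/(4.625+3.786) × 100 = 54.99 %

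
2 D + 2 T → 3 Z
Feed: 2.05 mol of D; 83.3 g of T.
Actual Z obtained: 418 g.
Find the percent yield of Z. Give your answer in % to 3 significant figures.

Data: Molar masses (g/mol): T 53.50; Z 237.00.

n(D) = 2.050 mol
n(T) = 83.30 / 53.50 = 1.557 mol
n/ν for D = 2.050/2 = 1.025
n/ν for T = 1.557/2 = 0.7785
Smallest n/ν is T → limiting reagent.
theoretical n(Z) = (3/2) × 1.557 = 2.336 mol → 553.6 g
% yield = 418 / 553.6 × 100 = 75.51 %

75.5 %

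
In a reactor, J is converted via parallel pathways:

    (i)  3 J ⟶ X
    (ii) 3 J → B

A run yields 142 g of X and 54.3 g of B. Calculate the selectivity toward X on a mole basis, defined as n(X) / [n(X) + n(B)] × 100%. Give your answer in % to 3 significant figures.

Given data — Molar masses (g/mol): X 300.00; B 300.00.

72.3 %

n(X) = 142 / 300.00 = 0.4733 mol
n(B) = 54.3 / 300.00 = 0.1810 mol
selectivity = 0.4733/(0.4733+0.1810) × 100 = 72.34 %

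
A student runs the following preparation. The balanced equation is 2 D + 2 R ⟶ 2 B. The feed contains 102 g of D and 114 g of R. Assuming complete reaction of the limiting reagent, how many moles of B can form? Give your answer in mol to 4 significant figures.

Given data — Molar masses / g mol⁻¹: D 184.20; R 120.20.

n(D) = 102.0 / 184.20 = 0.5537 mol
n(R) = 114.0 / 120.20 = 0.9484 mol
n/ν → D: 0.2769, R: 0.4742; D is limiting.
n(B) = (2/2) × 0.5537 = 0.5537 mol

0.5537 mol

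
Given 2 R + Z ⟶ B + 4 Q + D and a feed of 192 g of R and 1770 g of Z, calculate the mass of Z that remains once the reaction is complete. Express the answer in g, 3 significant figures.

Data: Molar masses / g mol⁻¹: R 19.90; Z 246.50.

n(R) = 192.0 / 19.90 = 9.648 mol
n(Z) = 1770 / 246.50 = 7.181 mol
n/ν for R = 9.648/2 = 4.824
n/ν for Z = 7.181/1 = 7.181
Smallest n/ν is R → limiting reagent.
Z consumed = (1/2) × 9.648 = 4.824 mol
Z remaining = 7.181 − 4.824 = 2.357 mol
mass = 2.357 × 246.50 = 581.0 g

581 g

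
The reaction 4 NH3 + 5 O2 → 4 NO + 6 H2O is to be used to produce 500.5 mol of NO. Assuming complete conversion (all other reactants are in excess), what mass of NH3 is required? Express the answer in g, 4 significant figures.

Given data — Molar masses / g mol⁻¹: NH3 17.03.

8524 g

n(NO) = 500.5 mol
n(NH3) = (4/4) × 500.5 = 500.5 mol
mass = 500.5 × 17.03 = 8524 g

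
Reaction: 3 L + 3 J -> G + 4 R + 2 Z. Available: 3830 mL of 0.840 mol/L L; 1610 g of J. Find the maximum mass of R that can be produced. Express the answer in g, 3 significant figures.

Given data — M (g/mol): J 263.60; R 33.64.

n(L) = 0.840 × 3830/1000 = 3.217 mol
n(J) = 1610 / 263.60 = 6.108 mol
n/ν for L = 3.217/3 = 1.072
n/ν for J = 6.108/3 = 2.036
Smallest n/ν is L → limiting reagent.
n(R) = (4/3) × 3.217 = 4.289 mol
mass = 4.289 × 33.64 = 144.3 g

144 g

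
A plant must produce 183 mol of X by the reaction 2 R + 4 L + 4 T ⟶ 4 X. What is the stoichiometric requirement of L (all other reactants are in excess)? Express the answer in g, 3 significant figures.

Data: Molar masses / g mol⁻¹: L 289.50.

n(X) = 183.0 mol
n(L) = (4/4) × 183.0 = 183.0 mol
mass = 183.0 × 289.50 = 52980 g

53000 g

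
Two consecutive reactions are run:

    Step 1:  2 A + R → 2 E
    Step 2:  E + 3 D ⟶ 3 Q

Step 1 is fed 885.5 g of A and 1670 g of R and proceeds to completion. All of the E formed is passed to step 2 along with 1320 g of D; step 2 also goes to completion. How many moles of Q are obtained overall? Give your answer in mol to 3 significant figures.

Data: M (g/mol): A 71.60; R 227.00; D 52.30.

Step 1:
n(A) = 885.5 / 71.60 = 12.37 mol
n(R) = 1670 / 227.00 = 7.357 mol
n/ν → A: 6.185, R: 7.357; A is limiting.
n(E) produced = (2/2) × 12.37 = 12.37 mol
Step 2:
n(E) available = 12.37 mol
n(D) = 1320 / 52.30 = 25.24 mol
n/ν → E: 12.37, D: 8.413; D is limiting.
n(Q) = (3/3) × 25.24 = 25.24 mol

25.2 mol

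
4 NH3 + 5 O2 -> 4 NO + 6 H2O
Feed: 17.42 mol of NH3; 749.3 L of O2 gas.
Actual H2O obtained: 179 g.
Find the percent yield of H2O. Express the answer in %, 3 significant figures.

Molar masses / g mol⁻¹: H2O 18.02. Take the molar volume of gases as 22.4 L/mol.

38.0 %

n(NH3) = 17.42 mol
n(O2) = 749.3 / 22.4 = 33.45 mol
n/ν for NH3 = 17.42/4 = 4.355
n/ν for O2 = 33.45/5 = 6.690
Smallest n/ν is NH3 → limiting reagent.
theoretical n(H2O) = (6/4) × 17.42 = 26.13 mol → 470.9 g
% yield = 179 / 470.9 × 100 = 38.01 %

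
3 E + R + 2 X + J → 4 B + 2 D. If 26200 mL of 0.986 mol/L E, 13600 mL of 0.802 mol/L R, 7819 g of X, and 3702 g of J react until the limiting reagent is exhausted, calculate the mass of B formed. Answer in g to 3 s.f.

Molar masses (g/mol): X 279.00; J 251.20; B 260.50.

n(E) = 0.986 × 26200/1000 = 25.83 mol
n(R) = 0.802 × 13600/1000 = 10.91 mol
n(X) = 7819 / 279.00 = 28.03 mol
n(J) = 3702 / 251.20 = 14.74 mol
n/ν for E = 25.83/3 = 8.610
n/ν for R = 10.91/1 = 10.91
n/ν for X = 28.03/2 = 14.02
n/ν for J = 14.74/1 = 14.74
Smallest n/ν is E → limiting reagent.
n(B) = (4/3) × 25.83 = 34.44 mol
mass = 34.44 × 260.50 = 8972 g

8970 g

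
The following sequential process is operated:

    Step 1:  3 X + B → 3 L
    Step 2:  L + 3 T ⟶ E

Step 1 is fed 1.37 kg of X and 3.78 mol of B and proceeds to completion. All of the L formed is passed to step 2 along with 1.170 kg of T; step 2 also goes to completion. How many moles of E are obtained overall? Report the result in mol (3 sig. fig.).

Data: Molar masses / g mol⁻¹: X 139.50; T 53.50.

Step 1:
n(X) = 1.370×1000 / 139.50 = 9.821 mol
n(B) = 3.780 mol
n/ν → X: 3.274, B: 3.780; X is limiting.
n(L) produced = (3/3) × 9.821 = 9.821 mol
Step 2:
n(L) available = 9.821 mol
n(T) = 1.170×1000 / 53.50 = 21.87 mol
n/ν → L: 9.821, T: 7.290; T is limiting.
n(E) = (1/3) × 21.87 = 7.290 mol

7.29 mol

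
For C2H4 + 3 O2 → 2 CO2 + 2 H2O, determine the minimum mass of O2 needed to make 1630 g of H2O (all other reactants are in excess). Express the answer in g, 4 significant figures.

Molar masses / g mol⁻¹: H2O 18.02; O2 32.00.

n(H2O) = 1630 / 18.02 = 90.46 mol
n(O2) = (3/2) × 90.46 = 135.7 mol
mass = 135.7 × 32.00 = 4342 g

4342 g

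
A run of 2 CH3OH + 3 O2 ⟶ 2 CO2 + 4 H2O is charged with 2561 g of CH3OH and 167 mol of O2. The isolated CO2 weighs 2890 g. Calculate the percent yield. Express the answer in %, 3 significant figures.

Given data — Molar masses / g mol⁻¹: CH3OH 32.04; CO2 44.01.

82.2 %

n(CH3OH) = 2561 / 32.04 = 79.93 mol
n(O2) = 167.0 mol
n/ν for CH3OH = 79.93/2 = 39.97
n/ν for O2 = 167.0/3 = 55.67
Smallest n/ν is CH3OH → limiting reagent.
theoretical n(CO2) = (2/2) × 79.93 = 79.93 mol → 3518 g
% yield = 2890 / 3518 × 100 = 82.15 %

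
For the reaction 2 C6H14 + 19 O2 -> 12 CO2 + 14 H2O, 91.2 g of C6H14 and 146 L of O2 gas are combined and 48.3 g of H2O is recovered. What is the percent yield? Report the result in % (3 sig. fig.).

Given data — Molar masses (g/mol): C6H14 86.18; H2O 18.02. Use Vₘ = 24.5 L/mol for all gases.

61.0 %

n(C6H14) = 91.20 / 86.18 = 1.058 mol
n(O2) = 146.0 / 24.5 = 5.959 mol
n/ν for C6H14 = 1.058/2 = 0.5290
n/ν for O2 = 5.959/19 = 0.3136
Smallest n/ν is O2 → limiting reagent.
theoretical n(H2O) = (14/19) × 5.959 = 4.391 mol → 79.13 g
% yield = 48.3 / 79.13 × 100 = 61.04 %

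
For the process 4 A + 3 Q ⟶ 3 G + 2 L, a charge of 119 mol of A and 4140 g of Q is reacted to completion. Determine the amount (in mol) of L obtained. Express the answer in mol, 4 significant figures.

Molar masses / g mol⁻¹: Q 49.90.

n(A) = 119.0 mol
n(Q) = 4140 / 49.90 = 82.97 mol
n/ν for A = 119.0/4 = 29.75
n/ν for Q = 82.97/3 = 27.66
Smallest n/ν is Q → limiting reagent.
n(L) = (2/3) × 82.97 = 55.31 mol

55.31 mol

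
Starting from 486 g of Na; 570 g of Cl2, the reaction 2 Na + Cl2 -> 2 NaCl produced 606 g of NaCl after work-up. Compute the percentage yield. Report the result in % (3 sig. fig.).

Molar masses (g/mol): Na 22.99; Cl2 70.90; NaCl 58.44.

64.5 %

n(Na) = 486.0 / 22.99 = 21.14 mol
n(Cl2) = 570.0 / 70.90 = 8.039 mol
n/ν for Na = 21.14/2 = 10.57
n/ν for Cl2 = 8.039/1 = 8.039
Smallest n/ν is Cl2 → limiting reagent.
theoretical n(NaCl) = (2/1) × 8.039 = 16.08 mol → 939.7 g
% yield = 606 / 939.7 × 100 = 64.49 %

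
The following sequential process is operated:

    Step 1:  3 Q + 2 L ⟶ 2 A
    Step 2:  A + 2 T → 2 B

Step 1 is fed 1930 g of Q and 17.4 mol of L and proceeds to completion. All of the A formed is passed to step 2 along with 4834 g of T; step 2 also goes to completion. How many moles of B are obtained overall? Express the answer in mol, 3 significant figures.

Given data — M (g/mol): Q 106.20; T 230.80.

Step 1:
n(Q) = 1930 / 106.20 = 18.17 mol
n(L) = 17.40 mol
n/ν → Q: 6.057, L: 8.700; Q is limiting.
n(A) produced = (2/3) × 18.17 = 12.11 mol
Step 2:
n(A) available = 12.11 mol
n(T) = 4834 / 230.80 = 20.94 mol
n/ν → A: 12.11, T: 10.47; T is limiting.
n(B) = (2/2) × 20.94 = 20.94 mol

20.9 mol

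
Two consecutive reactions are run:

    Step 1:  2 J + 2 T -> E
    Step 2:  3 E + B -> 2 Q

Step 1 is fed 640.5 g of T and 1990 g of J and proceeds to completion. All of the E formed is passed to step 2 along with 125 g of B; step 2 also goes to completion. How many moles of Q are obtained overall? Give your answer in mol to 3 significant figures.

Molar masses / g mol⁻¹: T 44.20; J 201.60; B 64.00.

Step 1:
n(T) = 640.5 / 44.20 = 14.49 mol
n(J) = 1990 / 201.60 = 9.871 mol
n/ν → T: 7.245, J: 4.936; J is limiting.
n(E) produced = (1/2) × 9.871 = 4.936 mol
Step 2:
n(E) available = 4.936 mol
n(B) = 125.0 / 64.00 = 1.953 mol
n/ν → E: 1.645, B: 1.953; E is limiting.
n(Q) = (2/3) × 4.936 = 3.291 mol

3.29 mol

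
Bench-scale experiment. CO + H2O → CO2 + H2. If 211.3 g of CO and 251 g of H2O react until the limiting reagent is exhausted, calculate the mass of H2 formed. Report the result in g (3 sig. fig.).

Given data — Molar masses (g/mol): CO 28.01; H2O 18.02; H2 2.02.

n(CO) = 211.3 / 28.01 = 7.544 mol
n(H2O) = 251.0 / 18.02 = 13.93 mol
n/ν → CO: 7.544, H2O: 13.93; CO is limiting.
n(H2) = (1/1) × 7.544 = 7.544 mol
mass = 7.544 × 2.02 = 15.24 g

15.2 g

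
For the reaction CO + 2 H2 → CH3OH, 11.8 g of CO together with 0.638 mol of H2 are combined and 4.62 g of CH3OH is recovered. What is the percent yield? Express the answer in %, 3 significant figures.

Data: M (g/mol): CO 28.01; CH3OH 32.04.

45.2 %

n(CO) = 11.80 / 28.01 = 0.4213 mol
n(H2) = 0.6380 mol
n/ν for CO = 0.4213/1 = 0.4213
n/ν for H2 = 0.6380/2 = 0.3190
Smallest n/ν is H2 → limiting reagent.
theoretical n(CH3OH) = (1/2) × 0.6380 = 0.3190 mol → 10.22 g
% yield = 4.62 / 10.22 × 100 = 45.21 %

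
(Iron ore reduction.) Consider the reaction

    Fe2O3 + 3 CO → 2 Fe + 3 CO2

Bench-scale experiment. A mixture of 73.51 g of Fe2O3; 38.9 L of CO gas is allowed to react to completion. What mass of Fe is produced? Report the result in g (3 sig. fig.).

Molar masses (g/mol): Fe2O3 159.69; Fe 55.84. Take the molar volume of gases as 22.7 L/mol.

n(Fe2O3) = 73.51 / 159.69 = 0.4603 mol
n(CO) = 38.90 / 22.7 = 1.714 mol
n/ν → Fe2O3: 0.4603, CO: 0.5713; Fe2O3 is limiting.
n(Fe) = (2/1) × 0.4603 = 0.9206 mol
mass = 0.9206 × 55.84 = 51.41 g

51.4 g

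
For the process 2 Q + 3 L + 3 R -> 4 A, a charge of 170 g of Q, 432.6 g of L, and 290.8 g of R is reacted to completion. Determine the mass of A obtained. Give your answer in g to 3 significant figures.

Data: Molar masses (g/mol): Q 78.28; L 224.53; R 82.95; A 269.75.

n(Q) = 170.0 / 78.28 = 2.172 mol
n(L) = 432.6 / 224.53 = 1.927 mol
n(R) = 290.8 / 82.95 = 3.506 mol
n/ν for Q = 2.172/2 = 1.086
n/ν for L = 1.927/3 = 0.6423
n/ν for R = 3.506/3 = 1.169
Smallest n/ν is L → limiting reagent.
n(A) = (4/3) × 1.927 = 2.569 mol
mass = 2.569 × 269.75 = 693.0 g

693 g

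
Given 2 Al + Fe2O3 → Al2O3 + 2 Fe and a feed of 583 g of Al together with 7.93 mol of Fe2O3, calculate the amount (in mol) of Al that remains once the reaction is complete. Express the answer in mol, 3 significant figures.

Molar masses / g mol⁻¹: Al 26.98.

5.75 mol

n(Al) = 583.0 / 26.98 = 21.61 mol
n(Fe2O3) = 7.930 mol
n/ν for Al = 21.61/2 = 10.81
n/ν for Fe2O3 = 7.930/1 = 7.930
Smallest n/ν is Fe2O3 → limiting reagent.
Al consumed = (2/1) × 7.930 = 15.86 mol
Al remaining = 21.61 − 15.86 = 5.750 mol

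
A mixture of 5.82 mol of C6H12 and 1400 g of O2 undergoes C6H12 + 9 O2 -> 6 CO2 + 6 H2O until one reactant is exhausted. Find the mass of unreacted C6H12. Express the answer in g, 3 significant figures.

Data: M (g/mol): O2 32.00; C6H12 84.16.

80.7 g

n(C6H12) = 5.820 mol
n(O2) = 1400 / 32.00 = 43.75 mol
n/ν for C6H12 = 5.820/1 = 5.820
n/ν for O2 = 43.75/9 = 4.861
Smallest n/ν is O2 → limiting reagent.
C6H12 consumed = (1/9) × 43.75 = 4.861 mol
C6H12 remaining = 5.820 − 4.861 = 0.9590 mol
mass = 0.9590 × 84.16 = 80.71 g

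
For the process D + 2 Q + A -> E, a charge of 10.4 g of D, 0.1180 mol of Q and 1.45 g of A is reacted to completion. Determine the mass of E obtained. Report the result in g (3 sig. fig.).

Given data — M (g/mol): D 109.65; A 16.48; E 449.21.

26.5 g

n(D) = 10.40 / 109.65 = 0.09485 mol
n(Q) = 0.1180 mol
n(A) = 1.450 / 16.48 = 0.08799 mol
n/ν for D = 0.09485/1 = 0.09485
n/ν for Q = 0.1180/2 = 0.05900
n/ν for A = 0.08799/1 = 0.08799
Smallest n/ν is Q → limiting reagent.
n(E) = (1/2) × 0.1180 = 0.05900 mol
mass = 0.05900 × 449.21 = 26.50 g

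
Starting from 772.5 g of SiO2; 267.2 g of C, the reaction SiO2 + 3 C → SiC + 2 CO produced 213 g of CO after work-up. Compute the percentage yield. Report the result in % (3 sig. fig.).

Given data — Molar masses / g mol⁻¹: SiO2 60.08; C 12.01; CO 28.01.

n(SiO2) = 772.5 / 60.08 = 12.86 mol
n(C) = 267.2 / 12.01 = 22.25 mol
n/ν for SiO2 = 12.86/1 = 12.86
n/ν for C = 22.25/3 = 7.417
Smallest n/ν is C → limiting reagent.
theoretical n(CO) = (2/3) × 22.25 = 14.83 mol → 415.4 g
% yield = 213 / 415.4 × 100 = 51.28 %

51.3 %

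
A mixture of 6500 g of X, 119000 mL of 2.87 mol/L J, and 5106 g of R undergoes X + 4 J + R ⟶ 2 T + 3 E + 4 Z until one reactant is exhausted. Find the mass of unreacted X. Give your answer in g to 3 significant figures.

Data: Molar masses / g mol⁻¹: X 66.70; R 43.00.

805 g

n(X) = 6500 / 66.70 = 97.45 mol
n(J) = 2.87 × 119000/1000 = 341.5 mol
n(R) = 5106 / 43.00 = 118.7 mol
n/ν for X = 97.45/1 = 97.45
n/ν for J = 341.5/4 = 85.38
n/ν for R = 118.7/1 = 118.7
Smallest n/ν is J → limiting reagent.
X consumed = (1/4) × 341.5 = 85.38 mol
X remaining = 97.45 − 85.38 = 12.07 mol
mass = 12.07 × 66.70 = 805.1 g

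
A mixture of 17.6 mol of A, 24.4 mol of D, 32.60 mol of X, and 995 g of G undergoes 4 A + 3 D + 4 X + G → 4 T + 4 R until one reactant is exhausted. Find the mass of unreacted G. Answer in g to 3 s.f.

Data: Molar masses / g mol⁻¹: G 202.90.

102 g

n(A) = 17.60 mol
n(D) = 24.40 mol
n(X) = 32.60 mol
n(G) = 995.0 / 202.90 = 4.904 mol
n/ν for A = 17.60/4 = 4.400
n/ν for D = 24.40/3 = 8.133
n/ν for X = 32.60/4 = 8.150
n/ν for G = 4.904/1 = 4.904
Smallest n/ν is A → limiting reagent.
G consumed = (1/4) × 17.60 = 4.400 mol
G remaining = 4.904 − 4.400 = 0.5040 mol
mass = 0.5040 × 202.90 = 102.3 g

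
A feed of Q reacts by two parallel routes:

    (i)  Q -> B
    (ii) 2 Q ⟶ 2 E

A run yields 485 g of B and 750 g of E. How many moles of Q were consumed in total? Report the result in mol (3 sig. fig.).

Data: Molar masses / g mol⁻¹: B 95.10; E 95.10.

n(B) = 485 / 95.10 = 5.100 mol
n(E) = 750 / 95.10 = 7.886 mol
n(Q) via (i) = (1/1)×5.100 = 5.100 mol
n(Q) via (ii) = (2/2)×7.886 = 7.886 mol
total n(Q) = 5.100 + 7.886 = 12.99 mol

13.0 mol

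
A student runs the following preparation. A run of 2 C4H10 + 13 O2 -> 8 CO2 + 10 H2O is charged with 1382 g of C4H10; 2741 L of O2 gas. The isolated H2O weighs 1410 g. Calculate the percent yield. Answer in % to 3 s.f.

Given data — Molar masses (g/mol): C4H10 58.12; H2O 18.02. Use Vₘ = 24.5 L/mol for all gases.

n(C4H10) = 1382 / 58.12 = 23.78 mol
n(O2) = 2741 / 24.5 = 111.9 mol
n/ν → C4H10: 11.89, O2: 8.608; O2 is limiting.
theoretical n(H2O) = (10/13) × 111.9 = 86.08 mol → 1551 g
% yield = 1410 / 1551 × 100 = 90.91 %

90.9 %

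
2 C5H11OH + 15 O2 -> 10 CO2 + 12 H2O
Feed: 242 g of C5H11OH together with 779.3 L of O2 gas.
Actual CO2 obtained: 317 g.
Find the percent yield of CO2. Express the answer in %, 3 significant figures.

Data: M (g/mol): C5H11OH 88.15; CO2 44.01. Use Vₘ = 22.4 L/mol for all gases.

52.5 %

n(C5H11OH) = 242.0 / 88.15 = 2.745 mol
n(O2) = 779.3 / 22.4 = 34.79 mol
n/ν for C5H11OH = 2.745/2 = 1.373
n/ν for O2 = 34.79/15 = 2.319
Smallest n/ν is C5H11OH → limiting reagent.
theoretical n(CO2) = (10/2) × 2.745 = 13.73 mol → 604.3 g
% yield = 317 / 604.3 × 100 = 52.46 %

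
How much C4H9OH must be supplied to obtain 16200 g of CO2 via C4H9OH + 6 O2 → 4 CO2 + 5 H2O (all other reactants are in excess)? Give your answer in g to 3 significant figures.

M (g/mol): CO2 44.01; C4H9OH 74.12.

n(CO2) = 16200 / 44.01 = 368.1 mol
n(C4H9OH) = (1/4) × 368.1 = 92.03 mol
mass = 92.03 × 74.12 = 6821 g

6820 g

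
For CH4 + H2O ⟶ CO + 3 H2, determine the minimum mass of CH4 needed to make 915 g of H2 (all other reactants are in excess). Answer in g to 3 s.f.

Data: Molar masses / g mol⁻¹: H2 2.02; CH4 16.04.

n(H2) = 915 / 2.02 = 453.0 mol
n(CH4) = (1/3) × 453.0 = 151.0 mol
mass = 151.0 × 16.04 = 2422 g

2420 g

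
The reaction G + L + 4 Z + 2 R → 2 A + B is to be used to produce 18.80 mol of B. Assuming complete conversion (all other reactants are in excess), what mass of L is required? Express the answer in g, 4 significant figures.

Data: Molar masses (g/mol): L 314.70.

5916 g

n(B) = 18.80 mol
n(L) = (1/1) × 18.80 = 18.80 mol
mass = 18.80 × 314.70 = 5916 g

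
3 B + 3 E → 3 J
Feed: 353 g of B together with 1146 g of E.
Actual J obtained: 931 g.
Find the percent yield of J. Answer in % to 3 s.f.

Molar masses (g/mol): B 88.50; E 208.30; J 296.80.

n(B) = 353.0 / 88.50 = 3.989 mol
n(E) = 1146 / 208.30 = 5.502 mol
n/ν for B = 3.989/3 = 1.330
n/ν for E = 5.502/3 = 1.834
Smallest n/ν is B → limiting reagent.
theoretical n(J) = (3/3) × 3.989 = 3.989 mol → 1184 g
% yield = 931 / 1184 × 100 = 78.63 %

78.6 %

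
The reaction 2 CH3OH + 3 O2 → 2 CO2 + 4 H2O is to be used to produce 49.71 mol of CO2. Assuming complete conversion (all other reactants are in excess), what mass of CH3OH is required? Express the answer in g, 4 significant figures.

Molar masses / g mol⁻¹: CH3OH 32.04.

n(CO2) = 49.71 mol
n(CH3OH) = (2/2) × 49.71 = 49.71 mol
mass = 49.71 × 32.04 = 1593 g

1593 g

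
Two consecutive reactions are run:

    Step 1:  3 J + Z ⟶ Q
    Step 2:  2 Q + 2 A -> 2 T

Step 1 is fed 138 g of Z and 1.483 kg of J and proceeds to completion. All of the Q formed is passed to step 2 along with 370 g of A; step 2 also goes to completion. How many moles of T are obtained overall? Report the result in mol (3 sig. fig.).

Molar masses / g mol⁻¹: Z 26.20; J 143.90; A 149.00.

Step 1:
n(Z) = 138.0 / 26.20 = 5.267 mol
n(J) = 1.483×1000 / 143.90 = 10.31 mol
n/ν for Z = 5.267/1 = 5.267
n/ν for J = 10.31/3 = 3.437
Smallest n/ν is J → limiting reagent.
n(Q) produced = (1/3) × 10.31 = 3.437 mol
Step 2:
n(Q) available = 3.437 mol
n(A) = 370.0 / 149.00 = 2.483 mol
n/ν for Q = 3.437/2 = 1.719
n/ν for A = 2.483/2 = 1.242
Smallest n/ν is A → limiting reagent.
n(T) = (2/2) × 2.483 = 2.483 mol

2.48 mol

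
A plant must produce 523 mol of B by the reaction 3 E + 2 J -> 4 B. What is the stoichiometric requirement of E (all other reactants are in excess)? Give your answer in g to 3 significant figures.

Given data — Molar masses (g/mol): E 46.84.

n(B) = 523.0 mol
n(E) = (3/4) × 523.0 = 392.3 mol
mass = 392.3 × 46.84 = 18380 g

18400 g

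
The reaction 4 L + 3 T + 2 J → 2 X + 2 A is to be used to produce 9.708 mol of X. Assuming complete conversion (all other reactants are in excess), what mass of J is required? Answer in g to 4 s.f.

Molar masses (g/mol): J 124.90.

1213 g

n(X) = 9.708 mol
n(J) = (2/2) × 9.708 = 9.708 mol
mass = 9.708 × 124.90 = 1213 g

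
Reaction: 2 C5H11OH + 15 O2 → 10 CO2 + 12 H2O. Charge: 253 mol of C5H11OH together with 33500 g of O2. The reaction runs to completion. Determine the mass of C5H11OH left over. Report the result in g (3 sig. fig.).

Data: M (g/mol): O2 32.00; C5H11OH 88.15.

10000 g

n(C5H11OH) = 253.0 mol
n(O2) = 33500 / 32.00 = 1047 mol
n/ν → C5H11OH: 126.5, O2: 69.80; O2 is limiting.
C5H11OH consumed = (2/15) × 1047 = 139.6 mol
C5H11OH remaining = 253.0 − 139.6 = 113.4 mol
mass = 113.4 × 88.15 = 9996 g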